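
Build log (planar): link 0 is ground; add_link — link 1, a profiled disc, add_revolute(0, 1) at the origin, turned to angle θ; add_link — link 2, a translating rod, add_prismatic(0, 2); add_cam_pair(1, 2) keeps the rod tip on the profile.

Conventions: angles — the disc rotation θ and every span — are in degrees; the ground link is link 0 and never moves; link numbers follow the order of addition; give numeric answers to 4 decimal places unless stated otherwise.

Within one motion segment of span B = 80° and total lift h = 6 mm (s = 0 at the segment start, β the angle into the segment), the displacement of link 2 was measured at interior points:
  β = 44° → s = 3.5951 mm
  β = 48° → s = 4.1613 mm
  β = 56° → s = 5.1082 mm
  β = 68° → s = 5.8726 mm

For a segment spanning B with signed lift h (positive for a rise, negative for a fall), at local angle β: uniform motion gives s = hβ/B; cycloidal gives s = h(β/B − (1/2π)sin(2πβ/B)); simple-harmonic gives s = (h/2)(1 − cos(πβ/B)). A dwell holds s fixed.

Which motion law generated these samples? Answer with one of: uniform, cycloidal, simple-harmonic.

candidates at β/B = r: uniform s = h·r (linear in β); cycloidal s = h·(r − sin(2πr)/(2π)); simple-harmonic s = (h/2)(1 − cos(πr))
β=44°: printed 3.5951 | uniform 3.3000, cycloidal 3.5951, simple-harmonic 3.4693
β=48°: printed 4.1613 | uniform 3.6000, cycloidal 4.1613, simple-harmonic 3.9271
β=56°: printed 5.1082 | uniform 4.2000, cycloidal 5.1082, simple-harmonic 4.7634
β=68°: printed 5.8726 | uniform 5.1000, cycloidal 5.8726, simple-harmonic 5.6730
only one law matches every sample → cycloidal

cycloidal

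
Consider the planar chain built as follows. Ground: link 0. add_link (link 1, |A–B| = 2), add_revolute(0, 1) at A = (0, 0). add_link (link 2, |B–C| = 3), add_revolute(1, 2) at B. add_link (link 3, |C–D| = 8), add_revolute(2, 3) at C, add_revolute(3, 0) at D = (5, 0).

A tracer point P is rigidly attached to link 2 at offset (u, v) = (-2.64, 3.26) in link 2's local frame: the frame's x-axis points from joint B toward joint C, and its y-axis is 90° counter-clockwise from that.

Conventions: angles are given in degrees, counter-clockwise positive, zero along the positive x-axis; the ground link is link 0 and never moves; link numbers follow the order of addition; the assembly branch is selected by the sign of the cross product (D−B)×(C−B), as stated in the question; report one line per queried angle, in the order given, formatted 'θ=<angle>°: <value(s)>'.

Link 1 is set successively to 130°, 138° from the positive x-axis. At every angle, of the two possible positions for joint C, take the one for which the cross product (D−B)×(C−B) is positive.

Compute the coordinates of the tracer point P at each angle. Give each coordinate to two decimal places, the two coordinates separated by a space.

A=(0,0), D=(5.00,0)
θ=130°: B = A + 2.00·(cos130°, sin130°) = (-1.2856, 1.5321)
θ=130°: |BD| = 6.4696
θ=130°: circle(B,3.00) ∩ circle(D,8.00): a=-1.0158, h=2.8228
θ=130°:   candidates: C₊=(-1.6041,4.5151) cross=18.262; C₋=(-2.9410,-0.9698) cross=-18.262
θ=130°:   branch + wants cross > 0 → take C=(-1.6041,4.5151) (cross=18.262)
θ=130°: ex = (C−B)/|BC| = (-0.1062,0.9943); ey = (-0.9943,-0.1062)
θ=130°: P = B + -2.64·ex + 3.26·ey = (-4.2469,-1.4391)
θ=138°: B = A + 2.00·(cos138°, sin138°) = (-1.4863, 1.3383)
θ=138°: |BD| = 6.6229
θ=138°: circle(B,3.00) ∩ circle(D,8.00): a=-0.8408, h=2.8798
θ=138°:   candidates: C₊=(-1.7278,4.3285) cross=19.072; C₋=(-2.8916,-1.3122) cross=-19.072
θ=138°:   branch + wants cross > 0 → take C=(-1.7278,4.3285) (cross=19.072)
θ=138°: ex = (C−B)/|BC| = (-0.0805,0.9968); ey = (-0.9968,-0.0805)
θ=138°: P = B + -2.64·ex + 3.26·ey = (-4.5231,-1.5557)

θ=130°: -4.25 -1.44
θ=138°: -4.52 -1.56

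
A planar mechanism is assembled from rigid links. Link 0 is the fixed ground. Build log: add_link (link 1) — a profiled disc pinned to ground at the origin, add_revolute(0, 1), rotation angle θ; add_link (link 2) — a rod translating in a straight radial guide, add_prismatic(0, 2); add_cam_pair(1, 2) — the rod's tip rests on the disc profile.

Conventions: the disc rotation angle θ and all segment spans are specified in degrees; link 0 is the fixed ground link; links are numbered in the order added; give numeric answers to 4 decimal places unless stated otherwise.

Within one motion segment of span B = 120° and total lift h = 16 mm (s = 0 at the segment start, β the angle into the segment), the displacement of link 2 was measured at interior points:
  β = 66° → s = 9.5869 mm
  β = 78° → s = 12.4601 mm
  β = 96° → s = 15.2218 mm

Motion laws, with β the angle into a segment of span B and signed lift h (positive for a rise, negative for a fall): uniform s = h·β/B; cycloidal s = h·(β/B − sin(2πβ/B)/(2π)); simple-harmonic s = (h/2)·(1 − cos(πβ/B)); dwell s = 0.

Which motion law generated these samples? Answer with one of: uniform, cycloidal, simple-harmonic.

candidates at β/B = r: uniform s = h·r (linear in β); cycloidal s = h·(r − sin(2πr)/(2π)); simple-harmonic s = (h/2)(1 − cos(πr))
β=66°: printed 9.5869 | uniform 8.8000, cycloidal 9.5869, simple-harmonic 9.2515
β=78°: printed 12.4601 | uniform 10.4000, cycloidal 12.4601, simple-harmonic 11.6319
β=96°: printed 15.2218 | uniform 12.8000, cycloidal 15.2218, simple-harmonic 14.4721
only one law matches every sample → cycloidal

cycloidal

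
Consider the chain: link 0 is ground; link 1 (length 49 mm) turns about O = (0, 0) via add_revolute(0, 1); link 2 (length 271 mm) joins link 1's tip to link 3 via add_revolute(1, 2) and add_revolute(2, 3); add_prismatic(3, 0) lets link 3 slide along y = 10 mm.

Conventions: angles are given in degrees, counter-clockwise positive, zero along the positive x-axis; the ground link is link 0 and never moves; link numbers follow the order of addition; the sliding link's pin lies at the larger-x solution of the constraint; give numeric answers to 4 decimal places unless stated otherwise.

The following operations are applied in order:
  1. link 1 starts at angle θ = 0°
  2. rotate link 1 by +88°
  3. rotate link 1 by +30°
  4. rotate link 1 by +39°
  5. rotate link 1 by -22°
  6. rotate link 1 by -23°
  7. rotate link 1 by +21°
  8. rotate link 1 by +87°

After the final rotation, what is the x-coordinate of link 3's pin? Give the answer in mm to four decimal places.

geometry: r = 49 mm, L = 271 mm, e = 10 mm; θ starts at 0°
rotate link 1 by +88°: θ ← 0° +88° = 88°
rotate link 1 by +30°: θ ← 88° +30° = 118°
rotate link 1 by +39°: θ ← 118° +39° = 157°
rotate link 1 by -22°: θ ← 157° -22° = 135°
rotate link 1 by -23°: θ ← 135° -23° = 112°
rotate link 1 by +21°: θ ← 112° +21° = 133°
rotate link 1 by +87°: θ ← 133° +87° = 220°
crank pin P = (r cos θ, r sin θ) = (-37.536178, -31.496593)
h = r sin θ − e = -31.496593 − 10 = -41.496593
x = r cos θ + √(L² − h²) = -37.536178 + 267.804094 = 230.267916

230.2679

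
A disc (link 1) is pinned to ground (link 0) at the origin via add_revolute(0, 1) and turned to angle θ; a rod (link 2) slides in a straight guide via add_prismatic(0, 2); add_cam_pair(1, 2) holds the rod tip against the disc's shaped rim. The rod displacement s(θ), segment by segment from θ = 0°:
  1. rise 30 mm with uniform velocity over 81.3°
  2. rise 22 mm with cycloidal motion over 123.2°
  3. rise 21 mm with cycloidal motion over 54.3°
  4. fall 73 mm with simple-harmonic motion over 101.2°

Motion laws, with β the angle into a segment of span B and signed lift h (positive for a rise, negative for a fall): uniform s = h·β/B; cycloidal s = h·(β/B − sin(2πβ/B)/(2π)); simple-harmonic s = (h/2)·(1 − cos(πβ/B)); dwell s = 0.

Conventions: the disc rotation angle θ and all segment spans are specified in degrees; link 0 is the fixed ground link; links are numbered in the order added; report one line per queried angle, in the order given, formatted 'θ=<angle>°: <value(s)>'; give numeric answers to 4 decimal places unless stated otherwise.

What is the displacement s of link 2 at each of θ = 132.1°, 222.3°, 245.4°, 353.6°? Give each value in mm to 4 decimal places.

segment 1 (0° to 81.3°, uniform, h = 30) is passed completely: s = 0.0000 + (30) = 30.0000
θ = 132.1° falls in segment 2 (81.3° to 204.5°, cycloidal, h = 22): β = 132.1 − 81.3 = 50.8°, B = 123.2°; Δs = 22·(0.4123 − sin(2π·0.4123)/(2π)) = 7.2389; s = 30.0000 + 7.2389 = 37.2389
segment 2 (81.3° to 204.5°, cycloidal, h = 22) is passed completely: s = 30.0000 + (22) = 52.0000
θ = 222.3° falls in segment 3 (204.5° to 258.8°, cycloidal, h = 21): β = 222.3 − 204.5 = 17.8°, B = 54.3°; Δs = 21·(0.3278 − sin(2π·0.3278)/(2π)) = 3.9332; s = 52.0000 + 3.9332 = 55.9332
θ = 245.4° falls in segment 3 (204.5° to 258.8°, cycloidal, h = 21): β = 245.4 − 204.5 = 40.9°, B = 54.3°; Δs = 21·(0.7532 − sin(2π·0.7532)/(2π)) = 19.1592; s = 52.0000 + 19.1592 = 71.1592
segment 3 (204.5° to 258.8°, cycloidal, h = 21) is passed completely: s = 52.0000 + (21) = 73.0000
θ = 353.6° falls in segment 4 (258.8° to 360°, simple-harmonic, h = -73): β = 353.6 − 258.8 = 94.8°, B = 101.2°; Δs = -73/2·(1 − cos(π·0.9368)) = -72.2820; s = 73.0000 − 72.2820 = 0.7180

θ=132.1°: 37.2389
θ=222.3°: 55.9332
θ=245.4°: 71.1592
θ=353.6°: 0.7180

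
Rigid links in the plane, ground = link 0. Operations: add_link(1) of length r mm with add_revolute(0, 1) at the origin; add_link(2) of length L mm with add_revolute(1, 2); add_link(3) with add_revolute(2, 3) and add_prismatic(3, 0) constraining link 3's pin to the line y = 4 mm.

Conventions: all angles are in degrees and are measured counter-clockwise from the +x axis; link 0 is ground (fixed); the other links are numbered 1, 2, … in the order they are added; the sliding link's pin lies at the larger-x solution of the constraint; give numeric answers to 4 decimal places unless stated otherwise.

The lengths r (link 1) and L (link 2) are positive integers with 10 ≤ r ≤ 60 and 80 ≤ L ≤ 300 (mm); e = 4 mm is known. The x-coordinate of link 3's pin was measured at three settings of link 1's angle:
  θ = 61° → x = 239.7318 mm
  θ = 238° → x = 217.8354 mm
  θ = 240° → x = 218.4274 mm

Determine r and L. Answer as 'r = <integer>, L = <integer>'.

constraint per measurement: (x − r cos θ)² + (r sin θ − e)² = L²
subtracting the θ₁ and θ₂ equations cancels the r² and L² terms:
r = (x₁² − x₂²) / (2[(x₁cos θ₁ + e sin θ₁) − (x₂cos θ₂ + e sin θ₂)]) = 20.9999 → r = 21
L² = (x₁ − r cos θ₁)² + (r sin θ₁ − e)² = 52899.9799 → L = 230.0000 → L = 230
check at θ₃=240°: x = 218.4274 (printed 218.4274) ✓

r = 21, L = 230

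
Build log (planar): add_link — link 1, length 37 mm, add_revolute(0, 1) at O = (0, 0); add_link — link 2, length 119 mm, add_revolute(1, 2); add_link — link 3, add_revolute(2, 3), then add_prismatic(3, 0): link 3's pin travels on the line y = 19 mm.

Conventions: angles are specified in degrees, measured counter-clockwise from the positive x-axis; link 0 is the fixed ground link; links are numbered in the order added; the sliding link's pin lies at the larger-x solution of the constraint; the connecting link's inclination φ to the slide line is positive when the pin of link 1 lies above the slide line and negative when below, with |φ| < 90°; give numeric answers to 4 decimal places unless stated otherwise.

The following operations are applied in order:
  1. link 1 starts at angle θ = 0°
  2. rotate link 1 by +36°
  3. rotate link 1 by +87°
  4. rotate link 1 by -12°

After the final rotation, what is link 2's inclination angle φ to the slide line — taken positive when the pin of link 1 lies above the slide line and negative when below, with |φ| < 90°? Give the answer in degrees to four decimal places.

geometry: r = 37 mm, L = 119 mm, e = 19 mm; θ starts at 0°
rotate link 1 by +36°: θ ← 0° +36° = 36°
rotate link 1 by +87°: θ ← 36° +87° = 123°
rotate link 1 by -12°: θ ← 123° -12° = 111°
h = r sin θ − e = 34.542476 − 19 = 15.542476
sin φ = h / L = 15.542476 / 119 = 0.13060904
φ = arcsin(0.13060904) = 7.504788°

7.5048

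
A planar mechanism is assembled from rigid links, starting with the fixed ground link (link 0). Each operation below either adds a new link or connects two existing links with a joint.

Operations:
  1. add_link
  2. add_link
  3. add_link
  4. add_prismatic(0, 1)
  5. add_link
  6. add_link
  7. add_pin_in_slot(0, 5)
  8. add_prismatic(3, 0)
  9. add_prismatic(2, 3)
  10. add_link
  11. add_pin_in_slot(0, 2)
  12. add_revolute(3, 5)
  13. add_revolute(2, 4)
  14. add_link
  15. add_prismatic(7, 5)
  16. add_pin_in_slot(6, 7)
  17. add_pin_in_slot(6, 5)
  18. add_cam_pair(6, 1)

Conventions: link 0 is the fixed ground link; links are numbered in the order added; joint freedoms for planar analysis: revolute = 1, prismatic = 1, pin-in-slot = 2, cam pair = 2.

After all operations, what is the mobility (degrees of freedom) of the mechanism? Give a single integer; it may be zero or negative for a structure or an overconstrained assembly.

ground; <1,0,0>
#1 <2,0,0>
#2 <3,0,0>
#3 <4,0,0>
P:0↔1 J1 <4,1,0>
#4 <5,1,0>
#5 <6,1,0>
PS:0↔5 J2 <6,1,1>
P:3↔0 J1 <6,2,1>
P:2↔3 J1 <6,3,1>
#6 <7,3,1>
PS:0↔2 J2 <7,3,2>
R:3↔5 J1 <7,4,2>
R:2↔4 J1 <7,5,2>
#7 <8,5,2>
P:7↔5 J1 <8,6,2>
PS:6↔7 J2 <8,6,3>
PS:6↔5 J2 <8,6,4>
C:6↔1 J2 <8,6,5>
3×7 − 2×6 − 1×5 = 4

M = 4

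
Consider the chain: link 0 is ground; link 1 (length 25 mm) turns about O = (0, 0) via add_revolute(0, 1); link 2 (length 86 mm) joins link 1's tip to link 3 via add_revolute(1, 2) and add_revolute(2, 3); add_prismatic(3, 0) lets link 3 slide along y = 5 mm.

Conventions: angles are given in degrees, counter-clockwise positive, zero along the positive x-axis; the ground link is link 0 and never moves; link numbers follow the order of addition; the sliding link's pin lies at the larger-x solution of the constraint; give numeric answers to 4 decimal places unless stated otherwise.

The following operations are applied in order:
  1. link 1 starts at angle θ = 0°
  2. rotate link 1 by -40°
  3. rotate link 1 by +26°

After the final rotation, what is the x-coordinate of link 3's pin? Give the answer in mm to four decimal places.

geometry: r = 25 mm, L = 86 mm, e = 5 mm; θ starts at 0°
rotate link 1 by -40°: θ ← 0° -40° = -40°
rotate link 1 by +26°: θ ← -40° +26° = -14°
crank pin P = (r cos θ, r sin θ) = (24.257393, -6.048047)
h = r sin θ − e = -6.048047 − 5 = -11.048047
x = r cos θ + √(L² − h²) = 24.257393 + 85.287400 = 109.544793

109.5448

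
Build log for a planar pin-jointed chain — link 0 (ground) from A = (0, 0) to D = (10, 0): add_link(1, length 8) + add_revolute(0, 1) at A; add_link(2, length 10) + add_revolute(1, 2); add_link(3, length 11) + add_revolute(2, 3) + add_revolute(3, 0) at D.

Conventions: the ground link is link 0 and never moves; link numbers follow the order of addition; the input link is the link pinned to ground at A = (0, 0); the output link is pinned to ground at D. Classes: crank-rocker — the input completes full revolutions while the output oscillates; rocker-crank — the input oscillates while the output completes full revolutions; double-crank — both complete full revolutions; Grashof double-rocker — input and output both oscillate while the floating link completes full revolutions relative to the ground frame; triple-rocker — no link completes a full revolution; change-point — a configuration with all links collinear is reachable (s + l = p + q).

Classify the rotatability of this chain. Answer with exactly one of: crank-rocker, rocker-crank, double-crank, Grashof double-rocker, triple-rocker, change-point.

lengths: ground=10, input=8, coupler=10, output=11
sorted: s=8 (shortest), l=11 (longest), p+q=20
s + l = 19 vs p + q = 20
s + l < p + q (Grashof) with shortest = input link → crank-rocker

crank-rocker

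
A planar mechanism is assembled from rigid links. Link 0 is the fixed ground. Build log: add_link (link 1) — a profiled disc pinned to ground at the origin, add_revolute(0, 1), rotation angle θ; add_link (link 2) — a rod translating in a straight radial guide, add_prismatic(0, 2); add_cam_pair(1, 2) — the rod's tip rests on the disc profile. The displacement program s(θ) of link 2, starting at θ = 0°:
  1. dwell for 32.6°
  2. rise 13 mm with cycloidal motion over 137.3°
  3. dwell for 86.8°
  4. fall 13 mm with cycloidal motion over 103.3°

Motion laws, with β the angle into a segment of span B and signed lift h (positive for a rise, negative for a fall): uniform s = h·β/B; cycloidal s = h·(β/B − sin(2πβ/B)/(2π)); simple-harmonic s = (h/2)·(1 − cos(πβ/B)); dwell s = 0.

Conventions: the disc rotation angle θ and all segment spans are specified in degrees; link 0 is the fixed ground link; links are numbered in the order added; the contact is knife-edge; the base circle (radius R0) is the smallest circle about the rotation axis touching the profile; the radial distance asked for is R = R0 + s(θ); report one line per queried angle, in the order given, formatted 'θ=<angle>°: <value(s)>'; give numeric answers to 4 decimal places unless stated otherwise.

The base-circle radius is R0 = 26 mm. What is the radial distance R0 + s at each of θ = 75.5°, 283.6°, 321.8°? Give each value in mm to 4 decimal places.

seg 1 [0°–32.6°] dwell: s stays 0.0000
seg 2 [32.6°–169.9°] cycloidal, h=13: θ=75.5° here. β=42.9, B=137.3. 13·(0.3125 − sin(2π·0.3125)/(2π)) = 2.1502 → s = 2.1502
seg 2 [32.6°–169.9°] cycloidal, h=13: full span → s += 13 → s = 13.0000
seg 3 [169.9°–256.7°] dwell: s stays 13.0000
seg 4 [256.7°–360°] cycloidal, h=-13: θ=283.6° here. β=26.9, B=103.3. -13·(0.2604 − sin(2π·0.2604)/(2π)) = -1.3207 → s = 11.6793
seg 4 [256.7°–360°] cycloidal, h=-13: θ=321.8° here. β=65.1, B=103.3. -13·(0.6302 − sin(2π·0.6302)/(2π)) = -9.7027 → s = 3.2973
θ=75.5°: R = R0 + s = 26 + 2.1502 = 28.1502
θ=283.6°: R = R0 + s = 26 + 11.6793 = 37.6793
θ=321.8°: R = R0 + s = 26 + 3.2973 = 29.2973

θ=75.5°: 28.1502
θ=283.6°: 37.6793
θ=321.8°: 29.2973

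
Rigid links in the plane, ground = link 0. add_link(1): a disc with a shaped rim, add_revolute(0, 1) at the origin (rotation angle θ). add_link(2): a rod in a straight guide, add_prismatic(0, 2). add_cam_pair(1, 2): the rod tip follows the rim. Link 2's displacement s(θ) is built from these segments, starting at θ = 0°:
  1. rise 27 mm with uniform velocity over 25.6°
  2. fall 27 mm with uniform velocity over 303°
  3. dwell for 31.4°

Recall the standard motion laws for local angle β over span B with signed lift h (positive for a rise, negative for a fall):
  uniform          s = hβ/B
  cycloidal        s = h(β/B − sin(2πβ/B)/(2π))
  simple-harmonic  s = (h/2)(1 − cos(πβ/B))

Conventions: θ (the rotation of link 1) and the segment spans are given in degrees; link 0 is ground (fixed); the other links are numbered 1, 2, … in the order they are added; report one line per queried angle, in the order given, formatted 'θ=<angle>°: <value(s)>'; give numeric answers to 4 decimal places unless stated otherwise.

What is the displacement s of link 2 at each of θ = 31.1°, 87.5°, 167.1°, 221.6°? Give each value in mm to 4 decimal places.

segment 1 (0° to 25.6°, uniform, h = 27) is passed completely: s = 0.0000 + (27) = 27.0000
θ = 31.1° falls in segment 2 (25.6° to 328.6°, uniform, h = -27): β = 31.1 − 25.6 = 5.5°, B = 303°; Δs = -27·5.5/303 = -0.4901; s = 27.0000 − 0.4901 = 26.5099
θ = 87.5° falls in segment 2 (25.6° to 328.6°, uniform, h = -27): β = 87.5 − 25.6 = 61.9°, B = 303°; Δs = -27·61.9/303 = -5.5158; s = 27.0000 − 5.5158 = 21.4842
θ = 167.1° falls in segment 2 (25.6° to 328.6°, uniform, h = -27): β = 167.1 − 25.6 = 141.5°, B = 303°; Δs = -27·141.5/303 = -12.6089; s = 27.0000 − 12.6089 = 14.3911
θ = 221.6° falls in segment 2 (25.6° to 328.6°, uniform, h = -27): β = 221.6 − 25.6 = 196°, B = 303°; Δs = -27·196/303 = -17.4653; s = 27.0000 − 17.4653 = 9.5347

θ=31.1°: 26.5099
θ=87.5°: 21.4842
θ=167.1°: 14.3911
θ=221.6°: 9.5347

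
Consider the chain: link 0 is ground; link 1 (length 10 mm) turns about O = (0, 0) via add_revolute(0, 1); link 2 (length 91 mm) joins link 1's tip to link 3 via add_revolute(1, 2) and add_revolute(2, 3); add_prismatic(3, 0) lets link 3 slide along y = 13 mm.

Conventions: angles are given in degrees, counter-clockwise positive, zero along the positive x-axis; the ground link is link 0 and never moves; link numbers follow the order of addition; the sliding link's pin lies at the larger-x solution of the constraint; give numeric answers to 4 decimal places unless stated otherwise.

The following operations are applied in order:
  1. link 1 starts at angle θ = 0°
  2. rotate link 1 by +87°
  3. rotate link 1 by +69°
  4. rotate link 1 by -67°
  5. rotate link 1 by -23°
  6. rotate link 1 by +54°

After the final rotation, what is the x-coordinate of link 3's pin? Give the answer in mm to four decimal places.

geometry: r = 10 mm, L = 91 mm, e = 13 mm; θ starts at 0°
rotate link 1 by +87°: θ ← 0° +87° = 87°
rotate link 1 by +69°: θ ← 87° +69° = 156°
rotate link 1 by -67°: θ ← 156° -67° = 89°
rotate link 1 by -23°: θ ← 89° -23° = 66°
rotate link 1 by +54°: θ ← 66° +54° = 120°
crank pin P = (r cos θ, r sin θ) = (-5.000000, 8.660254)
h = r sin θ − e = 8.660254 − 13 = -4.339746
x = r cos θ + √(L² − h²) = -5.000000 + 90.896461 = 85.896461

85.8965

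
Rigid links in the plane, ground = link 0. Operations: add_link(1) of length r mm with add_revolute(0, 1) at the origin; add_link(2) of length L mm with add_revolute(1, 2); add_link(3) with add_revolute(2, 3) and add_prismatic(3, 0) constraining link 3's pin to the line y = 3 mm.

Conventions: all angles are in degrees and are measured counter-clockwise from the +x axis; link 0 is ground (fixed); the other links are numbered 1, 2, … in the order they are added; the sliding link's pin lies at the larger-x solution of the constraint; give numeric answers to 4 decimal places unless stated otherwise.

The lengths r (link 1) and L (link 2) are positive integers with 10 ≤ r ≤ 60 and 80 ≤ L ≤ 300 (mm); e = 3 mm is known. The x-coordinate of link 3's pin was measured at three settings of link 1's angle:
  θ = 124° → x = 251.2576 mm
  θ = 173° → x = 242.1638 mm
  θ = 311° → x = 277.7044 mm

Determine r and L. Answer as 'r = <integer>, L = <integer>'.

constraint per measurement: (x − r cos θ)² + (r sin θ − e)² = L²
subtracting the θ₁ and θ₂ equations cancels the r² and L² terms:
r = (x₁² − x₂²) / (2[(x₁cos θ₁ + e sin θ₁) − (x₂cos θ₂ + e sin θ₂)]) = 22.0000 → r = 22
L² = (x₁ − r cos θ₁)² + (r sin θ₁ − e)² = 69696.0131 → L = 264.0000 → L = 264
check at θ₃=311°: x = 277.7044 (printed 277.7044) ✓

r = 22, L = 264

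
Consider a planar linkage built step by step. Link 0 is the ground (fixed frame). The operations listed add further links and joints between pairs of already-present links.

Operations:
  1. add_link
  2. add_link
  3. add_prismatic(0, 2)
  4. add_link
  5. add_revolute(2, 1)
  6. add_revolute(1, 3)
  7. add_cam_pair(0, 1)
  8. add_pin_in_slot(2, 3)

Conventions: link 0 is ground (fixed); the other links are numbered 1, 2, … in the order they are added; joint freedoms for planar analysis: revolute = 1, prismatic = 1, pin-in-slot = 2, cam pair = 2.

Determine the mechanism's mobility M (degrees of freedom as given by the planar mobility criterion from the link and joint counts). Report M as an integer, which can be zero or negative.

(L,J1,J2)=(1,0,0); link0 fixed
link1: (2,0,0)
link2: (3,0,0)
P 0-2 [J1]: (3,1,0)
link3: (4,1,0)
R 2-1 [J1]: (4,2,0)
R 1-3 [J1]: (4,3,0)
C 0-1 [J2]: (4,3,1)
PS 2-3 [J2]: (4,3,2)
Grübler: 3·3 − 2·3 − 2 = 1

M = 1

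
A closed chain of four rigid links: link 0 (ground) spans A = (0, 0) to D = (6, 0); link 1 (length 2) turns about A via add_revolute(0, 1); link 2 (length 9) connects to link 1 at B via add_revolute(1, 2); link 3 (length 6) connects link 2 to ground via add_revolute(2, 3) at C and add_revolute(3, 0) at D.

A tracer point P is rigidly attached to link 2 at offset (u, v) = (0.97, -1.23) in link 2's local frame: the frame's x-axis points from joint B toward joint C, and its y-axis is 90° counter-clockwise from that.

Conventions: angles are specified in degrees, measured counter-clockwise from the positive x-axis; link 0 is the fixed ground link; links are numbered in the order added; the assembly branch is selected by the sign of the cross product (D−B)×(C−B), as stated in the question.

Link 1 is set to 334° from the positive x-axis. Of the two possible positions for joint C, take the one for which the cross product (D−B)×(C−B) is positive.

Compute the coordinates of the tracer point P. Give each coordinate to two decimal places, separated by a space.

A=(0,0), D=(6.00,0)
B = A + 2.00·(cos334°, sin334°) = (1.7976, -0.8767)
|BD| = 4.2929
circle(B,9.00) ∩ circle(D,6.00): a=7.3877, h=5.1403
  candidates: C₊=(7.9797,5.6640) cross=22.067; C₋=(10.0793,-4.3999) cross=-22.067
  branch + wants cross > 0 → take C=(7.9797,5.6640) (cross=22.067)
ex = (C−B)/|BC| = (0.6869,0.7267); ey = (-0.7267,0.6869)
P = B + 0.97·ex + -1.23·ey = (3.3578,-1.0167)

3.36 -1.02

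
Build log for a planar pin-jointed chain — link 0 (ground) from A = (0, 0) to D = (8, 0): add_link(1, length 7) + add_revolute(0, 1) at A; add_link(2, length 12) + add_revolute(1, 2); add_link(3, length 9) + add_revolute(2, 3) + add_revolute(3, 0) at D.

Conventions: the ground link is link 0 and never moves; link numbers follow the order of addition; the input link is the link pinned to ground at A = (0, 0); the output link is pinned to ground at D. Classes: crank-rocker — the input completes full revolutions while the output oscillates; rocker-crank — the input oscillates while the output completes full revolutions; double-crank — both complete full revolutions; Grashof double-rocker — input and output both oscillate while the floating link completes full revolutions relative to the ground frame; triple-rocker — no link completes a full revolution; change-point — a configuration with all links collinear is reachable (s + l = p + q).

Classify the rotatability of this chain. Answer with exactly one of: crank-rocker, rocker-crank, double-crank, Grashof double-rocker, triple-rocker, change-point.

lengths: ground=8, input=7, coupler=12, output=9
sorted: s=7 (shortest), l=12 (longest), p+q=17
s + l = 19 vs p + q = 17
s + l > p + q → non-Grashof → no link fully rotates → triple-rocker

triple-rocker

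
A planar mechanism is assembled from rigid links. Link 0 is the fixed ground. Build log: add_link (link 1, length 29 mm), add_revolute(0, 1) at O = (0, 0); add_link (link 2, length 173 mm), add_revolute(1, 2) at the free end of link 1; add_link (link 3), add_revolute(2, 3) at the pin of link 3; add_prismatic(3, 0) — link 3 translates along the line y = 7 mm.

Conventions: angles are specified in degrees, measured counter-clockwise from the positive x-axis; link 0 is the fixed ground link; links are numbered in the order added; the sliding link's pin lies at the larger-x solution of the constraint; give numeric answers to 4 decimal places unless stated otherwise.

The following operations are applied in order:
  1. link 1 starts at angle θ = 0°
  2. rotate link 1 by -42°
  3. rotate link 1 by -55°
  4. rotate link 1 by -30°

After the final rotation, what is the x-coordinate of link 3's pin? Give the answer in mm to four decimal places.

geometry: r = 29 mm, L = 173 mm, e = 7 mm; θ starts at 0°
rotate link 1 by -42°: θ ← 0° -42° = -42°
rotate link 1 by -55°: θ ← -42° -55° = -97°
rotate link 1 by -30°: θ ← -97° -30° = -127°
crank pin P = (r cos θ, r sin θ) = (-17.452636, -23.160430)
h = r sin θ − e = -23.160430 − 7 = -30.160430
x = r cos θ + √(L² − h²) = -17.452636 + 170.350663 = 152.898028

152.8980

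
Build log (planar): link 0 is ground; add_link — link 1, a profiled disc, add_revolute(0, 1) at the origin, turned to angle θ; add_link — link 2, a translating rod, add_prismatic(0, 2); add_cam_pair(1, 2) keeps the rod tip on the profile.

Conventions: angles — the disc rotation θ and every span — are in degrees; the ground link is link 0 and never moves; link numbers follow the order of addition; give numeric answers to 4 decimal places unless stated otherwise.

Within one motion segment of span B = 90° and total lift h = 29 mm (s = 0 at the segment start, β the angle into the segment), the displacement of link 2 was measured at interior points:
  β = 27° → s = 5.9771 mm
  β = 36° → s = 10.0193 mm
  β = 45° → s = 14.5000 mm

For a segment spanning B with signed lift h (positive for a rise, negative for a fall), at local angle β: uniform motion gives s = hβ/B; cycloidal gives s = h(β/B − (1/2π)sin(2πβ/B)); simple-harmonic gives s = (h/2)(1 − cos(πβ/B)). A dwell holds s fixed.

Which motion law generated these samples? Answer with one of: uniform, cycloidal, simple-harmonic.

candidates at β/B = r: uniform s = h·r (linear in β); cycloidal s = h·(r − sin(2πr)/(2π)); simple-harmonic s = (h/2)(1 − cos(πr))
β=27°: printed 5.9771 | uniform 8.7000, cycloidal 4.3104, simple-harmonic 5.9771
β=36°: printed 10.0193 | uniform 11.6000, cycloidal 8.8871, simple-harmonic 10.0193
β=45°: printed 14.5000 | uniform 14.5000, cycloidal 14.5000, simple-harmonic 14.5000
only one law matches every sample → simple-harmonic

simple-harmonic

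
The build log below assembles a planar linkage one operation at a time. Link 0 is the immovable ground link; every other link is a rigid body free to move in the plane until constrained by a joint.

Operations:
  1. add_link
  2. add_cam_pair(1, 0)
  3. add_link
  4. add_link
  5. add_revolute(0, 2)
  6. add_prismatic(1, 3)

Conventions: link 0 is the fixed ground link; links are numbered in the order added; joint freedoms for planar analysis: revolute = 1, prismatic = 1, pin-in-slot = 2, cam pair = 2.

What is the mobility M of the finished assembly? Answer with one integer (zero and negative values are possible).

ground; <1,0,0>
#1 <2,0,0>
C:1↔0 J2 <2,0,1>
#2 <3,0,1>
#3 <4,0,1>
R:0↔2 J1 <4,1,1>
P:1↔3 J1 <4,2,1>
3×3 − 2×2 − 1×1 = 4

M = 4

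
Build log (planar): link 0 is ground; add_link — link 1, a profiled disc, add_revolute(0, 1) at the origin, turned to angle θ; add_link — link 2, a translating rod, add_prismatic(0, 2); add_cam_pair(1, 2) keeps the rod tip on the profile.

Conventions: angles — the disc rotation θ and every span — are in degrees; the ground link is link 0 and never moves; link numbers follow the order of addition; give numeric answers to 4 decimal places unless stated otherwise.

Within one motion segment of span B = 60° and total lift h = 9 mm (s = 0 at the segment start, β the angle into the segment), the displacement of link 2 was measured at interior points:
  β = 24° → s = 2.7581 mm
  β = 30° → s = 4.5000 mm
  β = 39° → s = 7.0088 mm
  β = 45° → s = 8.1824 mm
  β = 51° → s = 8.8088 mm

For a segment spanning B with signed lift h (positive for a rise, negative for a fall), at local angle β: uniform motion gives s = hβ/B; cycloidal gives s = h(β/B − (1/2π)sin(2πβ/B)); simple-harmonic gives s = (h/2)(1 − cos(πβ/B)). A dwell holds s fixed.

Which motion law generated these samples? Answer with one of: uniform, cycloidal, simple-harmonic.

candidates at β/B = r: uniform s = h·r (linear in β); cycloidal s = h·(r − sin(2πr)/(2π)); simple-harmonic s = (h/2)(1 − cos(πr))
β=24°: printed 2.7581 | uniform 3.6000, cycloidal 2.7581, simple-harmonic 3.1094
β=30°: printed 4.5000 | uniform 4.5000, cycloidal 4.5000, simple-harmonic 4.5000
β=39°: printed 7.0088 | uniform 5.8500, cycloidal 7.0088, simple-harmonic 6.5430
β=45°: printed 8.1824 | uniform 6.7500, cycloidal 8.1824, simple-harmonic 7.6820
β=51°: printed 8.8088 | uniform 7.6500, cycloidal 8.8088, simple-harmonic 8.5095
only one law matches every sample → cycloidal

cycloidal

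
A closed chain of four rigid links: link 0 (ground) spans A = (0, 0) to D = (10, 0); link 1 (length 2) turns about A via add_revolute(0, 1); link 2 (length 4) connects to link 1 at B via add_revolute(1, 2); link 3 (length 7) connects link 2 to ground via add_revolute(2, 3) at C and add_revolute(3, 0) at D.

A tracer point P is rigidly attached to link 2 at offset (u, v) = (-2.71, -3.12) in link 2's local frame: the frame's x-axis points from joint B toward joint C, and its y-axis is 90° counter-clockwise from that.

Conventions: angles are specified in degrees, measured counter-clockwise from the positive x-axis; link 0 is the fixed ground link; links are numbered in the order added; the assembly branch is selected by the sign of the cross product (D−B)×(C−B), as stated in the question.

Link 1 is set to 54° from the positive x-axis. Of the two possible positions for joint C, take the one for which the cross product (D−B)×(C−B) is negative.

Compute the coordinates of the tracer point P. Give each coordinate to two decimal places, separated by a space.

A=(0,0), D=(10.00,0)
B = A + 2.00·(cos54°, sin54°) = (1.1756, 1.6180)
|BD| = 8.9715
circle(B,4.00) ∩ circle(D,7.00): a=2.6466, h=2.9992
  candidates: C₊=(4.3197,4.0908) cross=26.908; C₋=(3.2379,-1.8093) cross=-26.908
  branch - wants cross < 0 → take C=(3.2379,-1.8093) (cross=-26.908)
ex = (C−B)/|BC| = (0.5156,-0.8568); ey = (0.8568,0.5156)
P = B + -2.71·ex + -3.12·ey = (-2.8950,2.3315)

-2.89 2.33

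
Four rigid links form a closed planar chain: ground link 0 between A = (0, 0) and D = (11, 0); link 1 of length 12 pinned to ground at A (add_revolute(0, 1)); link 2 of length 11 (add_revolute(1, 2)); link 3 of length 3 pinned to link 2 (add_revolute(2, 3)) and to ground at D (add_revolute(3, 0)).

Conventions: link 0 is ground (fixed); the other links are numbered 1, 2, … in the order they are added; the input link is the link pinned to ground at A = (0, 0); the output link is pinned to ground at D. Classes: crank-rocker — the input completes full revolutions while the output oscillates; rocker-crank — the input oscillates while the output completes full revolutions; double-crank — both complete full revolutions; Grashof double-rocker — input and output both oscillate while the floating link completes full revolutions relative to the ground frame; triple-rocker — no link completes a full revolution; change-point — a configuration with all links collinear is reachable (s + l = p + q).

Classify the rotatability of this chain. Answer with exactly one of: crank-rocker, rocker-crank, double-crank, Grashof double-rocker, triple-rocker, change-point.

lengths: ground=11, input=12, coupler=11, output=3
sorted: s=3 (shortest), l=12 (longest), p+q=22
s + l = 15 vs p + q = 22
s + l < p + q (Grashof) with shortest = output link → rocker-crank

rocker-crank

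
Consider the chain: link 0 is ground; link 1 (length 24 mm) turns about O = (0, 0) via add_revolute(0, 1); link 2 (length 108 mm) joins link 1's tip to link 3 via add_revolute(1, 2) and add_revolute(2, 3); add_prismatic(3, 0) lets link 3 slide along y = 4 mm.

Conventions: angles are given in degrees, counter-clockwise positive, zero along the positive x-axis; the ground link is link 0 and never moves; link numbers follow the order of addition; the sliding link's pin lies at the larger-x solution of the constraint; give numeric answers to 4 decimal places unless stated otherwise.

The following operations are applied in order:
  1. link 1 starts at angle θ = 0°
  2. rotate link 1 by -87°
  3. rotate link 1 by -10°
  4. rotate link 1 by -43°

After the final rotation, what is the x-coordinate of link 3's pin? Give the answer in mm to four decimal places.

geometry: r = 24 mm, L = 108 mm, e = 4 mm; θ starts at 0°
rotate link 1 by -87°: θ ← 0° -87° = -87°
rotate link 1 by -10°: θ ← -87° -10° = -97°
rotate link 1 by -43°: θ ← -97° -43° = -140°
crank pin P = (r cos θ, r sin θ) = (-18.385067, -15.426903)
h = r sin θ − e = -15.426903 − 4 = -19.426903
x = r cos θ + √(L² − h²) = -18.385067 + 106.238390 = 87.853323

87.8533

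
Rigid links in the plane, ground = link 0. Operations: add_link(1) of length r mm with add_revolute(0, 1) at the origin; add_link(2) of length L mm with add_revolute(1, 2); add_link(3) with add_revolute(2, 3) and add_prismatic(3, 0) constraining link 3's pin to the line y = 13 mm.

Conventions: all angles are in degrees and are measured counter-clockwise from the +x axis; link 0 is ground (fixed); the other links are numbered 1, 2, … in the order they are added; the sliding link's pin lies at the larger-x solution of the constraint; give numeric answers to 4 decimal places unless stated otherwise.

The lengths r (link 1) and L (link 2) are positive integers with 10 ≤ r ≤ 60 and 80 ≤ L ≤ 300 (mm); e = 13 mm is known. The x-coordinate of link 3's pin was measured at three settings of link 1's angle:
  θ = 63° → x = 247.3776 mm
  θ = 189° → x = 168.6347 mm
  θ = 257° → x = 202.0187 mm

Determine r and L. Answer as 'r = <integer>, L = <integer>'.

constraint per measurement: (x − r cos θ)² + (r sin θ − e)² = L²
subtracting the θ₁ and θ₂ equations cancels the r² and L² terms:
r = (x₁² − x₂²) / (2[(x₁cos θ₁ + e sin θ₁) − (x₂cos θ₂ + e sin θ₂)]) = 56.0000 → r = 56
L² = (x₁ − r cos θ₁)² + (r sin θ₁ − e)² = 50624.9785 → L = 225.0000 → L = 225
check at θ₃=257°: x = 202.0187 (printed 202.0187) ✓

r = 56, L = 225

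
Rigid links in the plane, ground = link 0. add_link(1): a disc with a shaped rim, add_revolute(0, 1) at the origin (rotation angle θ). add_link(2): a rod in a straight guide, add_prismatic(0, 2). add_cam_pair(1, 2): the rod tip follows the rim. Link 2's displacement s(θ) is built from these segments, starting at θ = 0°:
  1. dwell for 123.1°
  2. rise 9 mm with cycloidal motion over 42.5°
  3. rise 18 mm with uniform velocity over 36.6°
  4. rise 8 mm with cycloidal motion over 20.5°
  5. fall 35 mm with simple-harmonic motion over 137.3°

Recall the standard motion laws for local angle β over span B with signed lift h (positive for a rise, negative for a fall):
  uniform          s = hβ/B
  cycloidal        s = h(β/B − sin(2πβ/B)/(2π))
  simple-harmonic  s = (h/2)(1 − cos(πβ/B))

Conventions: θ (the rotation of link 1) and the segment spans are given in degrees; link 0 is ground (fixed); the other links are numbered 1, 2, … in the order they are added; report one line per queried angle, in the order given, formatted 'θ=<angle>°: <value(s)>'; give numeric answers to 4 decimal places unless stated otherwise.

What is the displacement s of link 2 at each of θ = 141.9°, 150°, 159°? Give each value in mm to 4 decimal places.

segment 1 (0° to 123.1°, dwell): s unchanged at 0.0000
θ = 141.9° falls in segment 2 (123.1° to 165.6°, cycloidal, h = 9): β = 141.9 − 123.1 = 18.8°, B = 42.5°; Δs = 9·(0.4424 − sin(2π·0.4424)/(2π)) = 3.4736; s = 0.0000 + 3.4736 = 3.4736
θ = 150° falls in segment 2 (123.1° to 165.6°, cycloidal, h = 9): β = 150 − 123.1 = 26.9°, B = 42.5°; Δs = 9·(0.6329 − sin(2π·0.6329)/(2π)) = 6.7586; s = 0.0000 + 6.7586 = 6.7586
θ = 159° falls in segment 2 (123.1° to 165.6°, cycloidal, h = 9): β = 159 − 123.1 = 35.9°, B = 42.5°; Δs = 9·(0.8447 − sin(2π·0.8447)/(2π)) = 8.7885; s = 0.0000 + 8.7885 = 8.7885

θ=141.9°: 3.4736
θ=150°: 6.7586
θ=159°: 8.7885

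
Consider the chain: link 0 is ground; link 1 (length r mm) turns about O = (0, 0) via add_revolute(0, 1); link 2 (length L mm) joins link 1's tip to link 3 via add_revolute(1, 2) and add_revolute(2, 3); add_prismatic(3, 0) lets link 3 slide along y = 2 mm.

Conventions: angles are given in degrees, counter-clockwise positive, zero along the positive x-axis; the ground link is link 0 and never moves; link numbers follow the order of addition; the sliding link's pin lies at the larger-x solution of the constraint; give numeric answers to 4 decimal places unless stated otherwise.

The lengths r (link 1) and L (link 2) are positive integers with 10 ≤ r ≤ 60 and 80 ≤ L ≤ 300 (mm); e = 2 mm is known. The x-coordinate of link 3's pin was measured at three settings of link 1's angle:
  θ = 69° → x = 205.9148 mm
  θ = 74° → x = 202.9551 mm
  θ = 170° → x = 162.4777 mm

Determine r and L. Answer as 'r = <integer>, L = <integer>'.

constraint per measurement: (x − r cos θ)² + (r sin θ − e)² = L²
subtracting the θ₁ and θ₂ equations cancels the r² and L² terms:
r = (x₁² − x₂²) / (2[(x₁cos θ₁ + e sin θ₁) − (x₂cos θ₂ + e sin θ₂)]) = 34.0003 → r = 34
L² = (x₁ − r cos θ₁)² + (r sin θ₁ − e)² = 38415.9959 → L = 196.0000 → L = 196
check at θ₃=170°: x = 162.4777 (printed 162.4777) ✓

r = 34, L = 196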